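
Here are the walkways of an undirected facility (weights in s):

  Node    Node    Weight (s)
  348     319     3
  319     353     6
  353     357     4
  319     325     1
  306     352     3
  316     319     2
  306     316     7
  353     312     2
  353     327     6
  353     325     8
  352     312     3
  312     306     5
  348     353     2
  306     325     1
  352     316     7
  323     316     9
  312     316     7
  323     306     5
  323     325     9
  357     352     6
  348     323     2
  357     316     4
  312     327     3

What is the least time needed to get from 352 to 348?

Settle nodes by increasing distance from 352:
352: 0
312: 3  (via 352)
306: 3  (via 352)
325: 4  (via 306)
319: 5  (via 325)
353: 5  (via 312)
327: 6  (via 312)
357: 6  (via 352)
348: 7  (via 353)
Shortest route: 352–312–353–348 = 7 s.

7 s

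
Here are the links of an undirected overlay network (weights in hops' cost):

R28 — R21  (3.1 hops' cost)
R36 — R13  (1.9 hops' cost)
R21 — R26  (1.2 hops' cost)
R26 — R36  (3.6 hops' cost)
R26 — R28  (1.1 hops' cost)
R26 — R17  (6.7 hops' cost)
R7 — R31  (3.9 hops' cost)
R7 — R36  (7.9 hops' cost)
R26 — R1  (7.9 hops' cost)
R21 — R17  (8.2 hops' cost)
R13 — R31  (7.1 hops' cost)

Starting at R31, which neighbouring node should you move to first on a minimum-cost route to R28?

R13

Enumerating some paths:
R31 → R7 → R36 → R26 → R28: 3.9+7.9+3.6+1.1 = 16.5
R31 → R13 → R36 → R26 → R28: 7.1+1.9+3.6+1.1 = 13.7
The minimum is 13.7 hops' cost via R31 → R13 → R36 → R26 → R28.
So from R31 the first move is to R13.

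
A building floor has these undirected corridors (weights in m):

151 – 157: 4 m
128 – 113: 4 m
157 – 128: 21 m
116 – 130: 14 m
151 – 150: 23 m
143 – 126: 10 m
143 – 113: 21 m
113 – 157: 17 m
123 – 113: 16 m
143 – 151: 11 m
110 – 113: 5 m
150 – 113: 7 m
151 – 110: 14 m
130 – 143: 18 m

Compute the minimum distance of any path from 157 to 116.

Candidate routes:
157 - 113 - 143 - 130 - 116: 17+21+18+14 = 70
157 - 151 - 143 - 130 - 116: 4+11+18+14 = 47
The minimum is 47 m via 157 - 151 - 143 - 130 - 116.

47 m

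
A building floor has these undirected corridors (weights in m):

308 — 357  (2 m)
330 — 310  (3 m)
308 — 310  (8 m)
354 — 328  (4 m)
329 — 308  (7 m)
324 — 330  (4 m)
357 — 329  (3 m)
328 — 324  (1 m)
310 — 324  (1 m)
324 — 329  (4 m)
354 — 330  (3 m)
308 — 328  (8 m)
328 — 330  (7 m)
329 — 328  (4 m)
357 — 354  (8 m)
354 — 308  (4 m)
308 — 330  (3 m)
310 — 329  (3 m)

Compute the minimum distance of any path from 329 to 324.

4 m

Shortest distances from 329:
329: 0
357: 3  (via 329)
310: 3  (via 329)
324: 4  (via 329)
Shortest route: 329 → 324 = 4 m.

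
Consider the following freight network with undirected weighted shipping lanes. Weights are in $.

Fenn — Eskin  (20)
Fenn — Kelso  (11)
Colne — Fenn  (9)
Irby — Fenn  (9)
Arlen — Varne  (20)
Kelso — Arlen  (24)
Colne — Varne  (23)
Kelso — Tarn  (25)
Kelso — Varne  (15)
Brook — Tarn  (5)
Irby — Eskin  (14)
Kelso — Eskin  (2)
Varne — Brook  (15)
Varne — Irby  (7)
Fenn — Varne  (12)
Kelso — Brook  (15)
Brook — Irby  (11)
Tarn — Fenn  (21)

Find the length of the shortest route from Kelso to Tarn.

$20

Settle nodes by increasing distance from Kelso:
Kelso: 0
Eskin: 2  (via Kelso)
Fenn: 11  (via Kelso)
Varne: 15  (via Kelso)
Brook: 15  (via Kelso)
Irby: 16  (via Eskin)
Colne: 20  (via Fenn)
Tarn: 20  (via Brook)
Shortest route: Kelso–Brook–Tarn = $20.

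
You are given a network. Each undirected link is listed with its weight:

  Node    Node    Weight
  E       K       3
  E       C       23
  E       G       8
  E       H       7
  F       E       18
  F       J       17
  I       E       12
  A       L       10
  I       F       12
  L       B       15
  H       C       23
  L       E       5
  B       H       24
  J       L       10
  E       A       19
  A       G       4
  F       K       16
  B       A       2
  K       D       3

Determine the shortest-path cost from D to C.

29

Running Dijkstra from D:
D: 0
K: 3  (via D)
E: 6  (via K)
L: 11  (via E)
H: 13  (via E)
G: 14  (via E)
A: 18  (via G)
I: 18  (via E)
F: 19  (via K)
B: 20  (via A)
J: 21  (via L)
C: 29  (via E)
Shortest route: D → K → E → C = 29.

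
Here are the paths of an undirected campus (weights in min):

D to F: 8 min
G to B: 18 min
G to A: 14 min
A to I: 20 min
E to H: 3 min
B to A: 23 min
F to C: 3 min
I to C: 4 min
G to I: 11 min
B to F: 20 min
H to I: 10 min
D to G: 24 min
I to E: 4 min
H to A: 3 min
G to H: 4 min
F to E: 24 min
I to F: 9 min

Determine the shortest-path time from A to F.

17 min

Running Dijkstra from A:
A: 0
H: 3  (via A)
E: 6  (via H)
G: 7  (via H)
I: 10  (via E)
C: 14  (via I)
F: 17  (via C)
Shortest route: A → H → E → I → C → F = 17 min.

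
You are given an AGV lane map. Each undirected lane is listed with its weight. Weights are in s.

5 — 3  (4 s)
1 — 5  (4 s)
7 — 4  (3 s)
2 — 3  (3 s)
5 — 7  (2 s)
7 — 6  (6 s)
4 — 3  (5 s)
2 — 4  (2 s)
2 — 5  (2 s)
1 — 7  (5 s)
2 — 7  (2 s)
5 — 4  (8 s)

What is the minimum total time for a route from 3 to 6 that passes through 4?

Shortest 3→4: 3–4 = 5
Best 4 to 6: 4–7–6 costing 9
Total via 4: 5 + 9 = 14 s.

14 s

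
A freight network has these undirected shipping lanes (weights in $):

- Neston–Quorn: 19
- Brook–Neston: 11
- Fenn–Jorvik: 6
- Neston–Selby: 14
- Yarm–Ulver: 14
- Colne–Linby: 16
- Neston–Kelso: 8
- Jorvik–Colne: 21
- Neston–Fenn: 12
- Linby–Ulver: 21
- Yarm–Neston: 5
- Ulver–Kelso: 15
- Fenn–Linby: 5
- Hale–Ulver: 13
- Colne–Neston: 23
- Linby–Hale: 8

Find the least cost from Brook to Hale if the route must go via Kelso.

$47

Best Brook to Kelso: Brook–Neston–Kelso costing 19
Best Kelso to Hale: Kelso–Ulver–Hale costing 28
Total via Kelso: 19 + 28 = $47.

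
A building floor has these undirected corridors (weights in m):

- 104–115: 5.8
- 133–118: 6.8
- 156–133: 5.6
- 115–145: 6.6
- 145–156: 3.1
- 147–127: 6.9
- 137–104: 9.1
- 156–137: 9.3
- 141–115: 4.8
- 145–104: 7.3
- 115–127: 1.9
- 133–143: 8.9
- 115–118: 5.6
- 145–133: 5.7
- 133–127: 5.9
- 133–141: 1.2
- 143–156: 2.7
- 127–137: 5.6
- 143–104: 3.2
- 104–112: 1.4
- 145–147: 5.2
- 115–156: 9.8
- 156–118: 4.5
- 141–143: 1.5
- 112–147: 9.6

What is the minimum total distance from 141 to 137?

Enumerating some paths:
141–133–127–137: 1.2+5.9+5.6 = 12.7
141–115–127–137: 4.8+1.9+5.6 = 12.3
The minimum is 12.3 m via 141–115–127–137.

12.3 m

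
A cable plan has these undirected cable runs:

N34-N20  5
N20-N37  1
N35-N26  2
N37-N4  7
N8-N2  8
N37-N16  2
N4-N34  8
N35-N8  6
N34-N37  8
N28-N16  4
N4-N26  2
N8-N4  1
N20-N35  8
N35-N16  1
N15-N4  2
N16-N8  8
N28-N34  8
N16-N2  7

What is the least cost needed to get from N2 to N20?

10

Settle nodes by increasing distance from N2:
N2: 0
N16: 7  (via N2)
N35: 8  (via N16)
N8: 8  (via N2)
N37: 9  (via N16)
N4: 9  (via N8)
N20: 10  (via N37)
Shortest route: N2 → N16 → N37 → N20 = 10.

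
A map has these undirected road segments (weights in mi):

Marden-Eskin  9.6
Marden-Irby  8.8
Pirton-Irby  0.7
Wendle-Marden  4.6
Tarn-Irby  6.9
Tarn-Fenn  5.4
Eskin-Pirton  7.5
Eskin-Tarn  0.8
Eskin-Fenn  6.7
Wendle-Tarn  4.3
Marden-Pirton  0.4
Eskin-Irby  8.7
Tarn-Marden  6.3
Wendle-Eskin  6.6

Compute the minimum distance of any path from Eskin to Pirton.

Enumerating some paths:
Eskin - Pirton: 7.5 = 7.5
Eskin - Marden - Pirton: 9.6+0.4 = 10
Eskin - Irby - Pirton: 8.7+0.7 = 9.4
Eskin - Tarn - Irby - Pirton: 0.8+6.9+0.7 = 8.4
The minimum is 7.5 mi via Eskin - Pirton.

7.5 mi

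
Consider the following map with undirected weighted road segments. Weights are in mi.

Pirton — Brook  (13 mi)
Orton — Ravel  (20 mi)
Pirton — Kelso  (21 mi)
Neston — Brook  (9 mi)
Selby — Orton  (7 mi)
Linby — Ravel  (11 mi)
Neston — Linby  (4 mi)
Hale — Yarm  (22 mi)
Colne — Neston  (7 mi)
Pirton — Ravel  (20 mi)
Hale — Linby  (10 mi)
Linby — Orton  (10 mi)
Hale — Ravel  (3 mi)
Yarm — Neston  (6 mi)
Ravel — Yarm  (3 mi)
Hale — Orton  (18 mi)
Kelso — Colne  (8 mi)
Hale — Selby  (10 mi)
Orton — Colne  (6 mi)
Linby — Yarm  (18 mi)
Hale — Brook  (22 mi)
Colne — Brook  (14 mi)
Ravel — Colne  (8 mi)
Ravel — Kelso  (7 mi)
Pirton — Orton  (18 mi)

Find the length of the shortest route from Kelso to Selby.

20 mi

Compare a few routes:
Kelso - Ravel - Colne - Orton - Selby: 7+8+6+7 = 28
Kelso - Colne - Orton - Selby: 8+6+7 = 21
Kelso - Ravel - Hale - Selby: 7+3+10 = 20
Cheapest is Kelso - Ravel - Hale - Selby at 20 mi.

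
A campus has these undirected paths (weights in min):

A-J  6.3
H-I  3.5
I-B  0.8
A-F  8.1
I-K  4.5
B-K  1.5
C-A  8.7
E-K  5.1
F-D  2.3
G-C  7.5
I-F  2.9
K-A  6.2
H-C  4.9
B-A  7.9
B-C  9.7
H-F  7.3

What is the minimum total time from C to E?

Shortest distances from C:
C: 0
H: 4.9  (via C)
G: 7.5  (via C)
I: 8.4  (via H)
A: 8.7  (via C)
B: 9.2  (via I)
K: 10.7  (via B)
F: 11.3  (via I)
D: 13.6  (via F)
J: 15  (via A)
E: 15.8  (via K)
Shortest route: C–H–I–B–K–E = 15.8 min.

15.8 min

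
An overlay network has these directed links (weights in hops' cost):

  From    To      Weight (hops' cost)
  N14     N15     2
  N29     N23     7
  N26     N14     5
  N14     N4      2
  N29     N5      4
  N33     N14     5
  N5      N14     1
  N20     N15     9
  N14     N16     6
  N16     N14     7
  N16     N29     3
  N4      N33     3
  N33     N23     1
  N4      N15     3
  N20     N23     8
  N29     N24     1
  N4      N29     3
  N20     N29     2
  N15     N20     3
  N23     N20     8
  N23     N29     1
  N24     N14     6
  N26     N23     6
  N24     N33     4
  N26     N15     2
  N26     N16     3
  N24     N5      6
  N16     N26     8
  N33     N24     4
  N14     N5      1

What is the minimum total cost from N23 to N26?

Shortest distances from N23:
N23: 0
N29: 1  (via N23)
N24: 2  (via N29)
N5: 5  (via N29)
N33: 6  (via N24)
N14: 6  (via N5)
N4: 8  (via N14)
N15: 8  (via N14)
N20: 8  (via N23)
N16: 12  (via N14)
N26: 20  (via N16)
Shortest route: N23 → N29 → N5 → N14 → N16 → N26 = 20 hops' cost.

20 hops' cost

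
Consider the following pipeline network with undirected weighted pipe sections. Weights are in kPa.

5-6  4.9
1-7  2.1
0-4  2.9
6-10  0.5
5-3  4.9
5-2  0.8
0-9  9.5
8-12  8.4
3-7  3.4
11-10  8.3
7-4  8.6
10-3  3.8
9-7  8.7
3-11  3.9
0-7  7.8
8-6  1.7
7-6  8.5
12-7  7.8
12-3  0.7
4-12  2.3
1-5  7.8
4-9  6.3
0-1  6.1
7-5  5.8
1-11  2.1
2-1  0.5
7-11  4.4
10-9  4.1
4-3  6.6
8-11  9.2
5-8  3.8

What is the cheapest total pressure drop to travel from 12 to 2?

6.4 kPa

Running Dijkstra from 12:
12: 0
3: 0.7  (via 12)
4: 2.3  (via 12)
7: 4.1  (via 3)
10: 4.5  (via 3)
11: 4.6  (via 3)
6: 5  (via 10)
0: 5.2  (via 4)
5: 5.6  (via 3)
1: 6.2  (via 7)
2: 6.4  (via 5)
Shortest route: 12–3–5–2 = 6.4 kPa.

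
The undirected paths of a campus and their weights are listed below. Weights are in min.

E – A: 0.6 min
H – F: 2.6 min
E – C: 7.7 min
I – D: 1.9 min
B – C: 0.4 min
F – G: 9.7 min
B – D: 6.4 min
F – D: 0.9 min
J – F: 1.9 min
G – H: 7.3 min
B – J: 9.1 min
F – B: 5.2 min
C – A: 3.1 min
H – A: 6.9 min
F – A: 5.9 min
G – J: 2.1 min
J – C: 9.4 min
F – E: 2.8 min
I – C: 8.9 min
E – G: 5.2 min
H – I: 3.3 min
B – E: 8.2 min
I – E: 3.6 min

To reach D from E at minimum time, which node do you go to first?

F

Compare a few routes:
E - F - D: 2.8+0.9 = 3.7
E - I - D: 3.6+1.9 = 5.5
Cheapest is E - F - D at 3.7 min.
So from E the first move is to F.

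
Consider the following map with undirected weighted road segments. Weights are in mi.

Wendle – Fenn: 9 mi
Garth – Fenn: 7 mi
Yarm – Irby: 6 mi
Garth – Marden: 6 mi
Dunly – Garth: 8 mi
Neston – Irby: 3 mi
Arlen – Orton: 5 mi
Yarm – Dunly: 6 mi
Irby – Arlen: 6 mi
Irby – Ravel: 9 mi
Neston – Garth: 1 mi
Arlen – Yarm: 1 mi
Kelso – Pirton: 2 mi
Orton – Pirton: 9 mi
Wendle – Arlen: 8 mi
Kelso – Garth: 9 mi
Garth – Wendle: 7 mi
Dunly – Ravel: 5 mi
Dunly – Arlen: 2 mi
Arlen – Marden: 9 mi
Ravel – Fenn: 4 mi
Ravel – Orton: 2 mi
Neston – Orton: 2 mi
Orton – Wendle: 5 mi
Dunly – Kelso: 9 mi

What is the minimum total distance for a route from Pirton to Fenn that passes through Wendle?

Shortest Pirton→Wendle: Pirton–Orton–Wendle = 14
Shortest Wendle→Fenn: Wendle–Fenn = 9
Total via Wendle: 14 + 9 = 23 mi.

23 mi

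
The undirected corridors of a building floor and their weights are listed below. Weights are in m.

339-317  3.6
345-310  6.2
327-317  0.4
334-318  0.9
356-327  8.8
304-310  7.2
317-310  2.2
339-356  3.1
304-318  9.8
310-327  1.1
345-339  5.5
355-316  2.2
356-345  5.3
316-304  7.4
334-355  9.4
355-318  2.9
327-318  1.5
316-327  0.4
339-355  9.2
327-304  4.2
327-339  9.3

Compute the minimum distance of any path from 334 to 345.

Running Dijkstra from 334:
334: 0
318: 0.9  (via 334)
327: 2.4  (via 318)
317: 2.8  (via 327)
316: 2.8  (via 327)
310: 3.5  (via 327)
355: 3.8  (via 318)
339: 6.4  (via 317)
304: 6.6  (via 327)
356: 9.5  (via 339)
345: 9.7  (via 310)
Shortest route: 334–318–327–310–345 = 9.7 m.

9.7 m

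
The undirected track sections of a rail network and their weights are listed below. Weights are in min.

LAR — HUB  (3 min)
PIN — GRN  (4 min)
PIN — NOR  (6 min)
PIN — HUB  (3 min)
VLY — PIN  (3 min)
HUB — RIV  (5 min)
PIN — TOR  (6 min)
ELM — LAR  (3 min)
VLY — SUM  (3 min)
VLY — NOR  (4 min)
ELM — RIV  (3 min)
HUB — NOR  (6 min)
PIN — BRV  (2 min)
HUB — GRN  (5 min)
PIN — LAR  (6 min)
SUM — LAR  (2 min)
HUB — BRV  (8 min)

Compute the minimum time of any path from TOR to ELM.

15 min

Settle nodes by increasing distance from TOR:
TOR: 0
PIN: 6  (via TOR)
BRV: 8  (via PIN)
VLY: 9  (via PIN)
HUB: 9  (via PIN)
GRN: 10  (via PIN)
LAR: 12  (via PIN)
SUM: 12  (via VLY)
NOR: 12  (via PIN)
RIV: 14  (via HUB)
ELM: 15  (via LAR)
Shortest route: TOR–PIN–LAR–ELM = 15 min.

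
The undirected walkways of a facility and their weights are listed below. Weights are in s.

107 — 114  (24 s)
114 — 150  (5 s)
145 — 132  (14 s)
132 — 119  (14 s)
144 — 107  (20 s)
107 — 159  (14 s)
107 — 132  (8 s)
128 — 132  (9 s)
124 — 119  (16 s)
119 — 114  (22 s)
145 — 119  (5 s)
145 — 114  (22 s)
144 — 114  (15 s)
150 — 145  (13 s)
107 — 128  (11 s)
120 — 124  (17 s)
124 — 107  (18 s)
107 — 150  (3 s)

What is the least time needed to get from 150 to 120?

38 s

Enumerating some paths:
150 → 107 → 132 → 119 → 124 → 120: 3+8+14+16+17 = 58
150 → 145 → 119 → 124 → 120: 13+5+16+17 = 51
150 → 107 → 124 → 120: 3+18+17 = 38
Cheapest is 150 → 107 → 124 → 120 at 38 s.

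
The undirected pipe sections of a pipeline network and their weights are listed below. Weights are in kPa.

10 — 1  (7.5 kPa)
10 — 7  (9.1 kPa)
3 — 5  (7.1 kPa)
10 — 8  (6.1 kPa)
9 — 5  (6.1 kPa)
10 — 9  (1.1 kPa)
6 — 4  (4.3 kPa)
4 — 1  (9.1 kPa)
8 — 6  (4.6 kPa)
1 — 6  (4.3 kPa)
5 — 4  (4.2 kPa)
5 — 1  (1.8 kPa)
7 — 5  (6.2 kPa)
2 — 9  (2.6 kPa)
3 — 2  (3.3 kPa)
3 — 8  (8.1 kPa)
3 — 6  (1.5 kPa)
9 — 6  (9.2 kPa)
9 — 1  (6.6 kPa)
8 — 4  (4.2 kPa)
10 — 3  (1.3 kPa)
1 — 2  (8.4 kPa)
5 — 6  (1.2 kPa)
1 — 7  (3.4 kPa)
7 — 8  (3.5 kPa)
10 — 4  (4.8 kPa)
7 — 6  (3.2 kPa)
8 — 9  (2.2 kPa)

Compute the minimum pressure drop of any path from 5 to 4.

Running Dijkstra from 5:
5: 0
6: 1.2  (via 5)
1: 1.8  (via 5)
3: 2.7  (via 6)
10: 4  (via 3)
4: 4.2  (via 5)
Shortest route: 5 → 4 = 4.2 kPa.

4.2 kPa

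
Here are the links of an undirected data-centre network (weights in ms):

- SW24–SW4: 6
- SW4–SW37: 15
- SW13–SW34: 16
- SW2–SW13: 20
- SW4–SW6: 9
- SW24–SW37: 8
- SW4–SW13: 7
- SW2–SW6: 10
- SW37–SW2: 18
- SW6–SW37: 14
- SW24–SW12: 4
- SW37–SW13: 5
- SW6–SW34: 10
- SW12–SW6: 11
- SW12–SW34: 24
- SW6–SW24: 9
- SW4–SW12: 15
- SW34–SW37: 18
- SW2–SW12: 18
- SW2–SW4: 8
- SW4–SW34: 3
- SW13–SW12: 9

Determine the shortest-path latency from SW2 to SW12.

Candidate routes:
SW2–SW6–SW12: 10+11 = 21
SW2–SW12: 18 = 18
Cheapest is SW2–SW12 at 18 ms.

18 ms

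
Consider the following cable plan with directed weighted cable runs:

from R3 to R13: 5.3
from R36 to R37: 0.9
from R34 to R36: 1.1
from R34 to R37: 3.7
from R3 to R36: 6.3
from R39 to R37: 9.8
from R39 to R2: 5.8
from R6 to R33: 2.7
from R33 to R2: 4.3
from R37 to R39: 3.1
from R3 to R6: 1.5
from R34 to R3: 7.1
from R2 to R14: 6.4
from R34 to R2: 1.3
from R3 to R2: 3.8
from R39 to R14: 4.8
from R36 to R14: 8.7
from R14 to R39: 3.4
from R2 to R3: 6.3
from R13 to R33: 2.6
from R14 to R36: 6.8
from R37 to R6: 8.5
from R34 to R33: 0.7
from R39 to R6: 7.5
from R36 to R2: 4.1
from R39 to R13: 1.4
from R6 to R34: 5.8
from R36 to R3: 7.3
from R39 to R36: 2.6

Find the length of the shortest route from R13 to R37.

Enumerating some paths:
R13–R33–R2–R3–R36–R37: 2.6+4.3+6.3+6.3+0.9 = 20.4
R13–R33–R2–R14–R39–R36–R37: 2.6+4.3+6.4+3.4+2.6+0.9 = 20.2
The minimum is 20.2 via R13–R33–R2–R14–R39–R36–R37.

20.2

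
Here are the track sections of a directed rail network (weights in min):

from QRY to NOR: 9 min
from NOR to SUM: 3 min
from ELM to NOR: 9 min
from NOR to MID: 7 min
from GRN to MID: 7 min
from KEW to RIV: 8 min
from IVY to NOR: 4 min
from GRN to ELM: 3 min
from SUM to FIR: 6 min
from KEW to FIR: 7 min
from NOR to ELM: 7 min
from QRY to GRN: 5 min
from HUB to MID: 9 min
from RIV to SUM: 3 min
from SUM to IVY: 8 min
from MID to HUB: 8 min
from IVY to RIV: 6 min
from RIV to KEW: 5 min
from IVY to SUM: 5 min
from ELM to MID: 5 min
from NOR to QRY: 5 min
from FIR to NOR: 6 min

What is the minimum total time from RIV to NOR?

Running Dijkstra from RIV:
RIV: 0
SUM: 3  (via RIV)
KEW: 5  (via RIV)
FIR: 9  (via SUM)
IVY: 11  (via SUM)
NOR: 15  (via FIR)
Shortest route: RIV–SUM–FIR–NOR = 15 min.

15 min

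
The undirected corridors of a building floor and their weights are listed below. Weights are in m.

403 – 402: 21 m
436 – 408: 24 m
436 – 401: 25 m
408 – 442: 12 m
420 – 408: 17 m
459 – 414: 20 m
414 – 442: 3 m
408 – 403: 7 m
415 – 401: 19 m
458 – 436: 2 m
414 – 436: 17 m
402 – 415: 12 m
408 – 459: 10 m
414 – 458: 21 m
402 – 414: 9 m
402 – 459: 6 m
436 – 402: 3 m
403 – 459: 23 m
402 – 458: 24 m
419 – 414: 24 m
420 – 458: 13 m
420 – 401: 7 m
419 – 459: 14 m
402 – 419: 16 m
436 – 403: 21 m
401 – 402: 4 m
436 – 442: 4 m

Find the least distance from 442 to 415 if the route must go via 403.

52 m

Best 442 to 403: 442 → 408 → 403 costing 19
Shortest 403→415: 403 → 402 → 415 = 33
Total via 403: 19 + 33 = 52 m.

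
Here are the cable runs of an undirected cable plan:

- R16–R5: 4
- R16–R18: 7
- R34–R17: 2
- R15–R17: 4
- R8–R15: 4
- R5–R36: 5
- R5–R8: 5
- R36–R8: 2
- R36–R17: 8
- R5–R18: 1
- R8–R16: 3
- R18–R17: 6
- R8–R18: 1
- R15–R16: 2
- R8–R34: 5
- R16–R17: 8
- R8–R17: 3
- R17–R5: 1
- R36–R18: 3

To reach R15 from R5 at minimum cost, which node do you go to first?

R17

Candidate routes:
R5–R16–R15: 4+2 = 6
R5–R18–R8–R15: 1+1+4 = 6
R5–R17–R15: 1+4 = 5
Cheapest is R5–R17–R15 at 5.
So from R5 the first move is to R17.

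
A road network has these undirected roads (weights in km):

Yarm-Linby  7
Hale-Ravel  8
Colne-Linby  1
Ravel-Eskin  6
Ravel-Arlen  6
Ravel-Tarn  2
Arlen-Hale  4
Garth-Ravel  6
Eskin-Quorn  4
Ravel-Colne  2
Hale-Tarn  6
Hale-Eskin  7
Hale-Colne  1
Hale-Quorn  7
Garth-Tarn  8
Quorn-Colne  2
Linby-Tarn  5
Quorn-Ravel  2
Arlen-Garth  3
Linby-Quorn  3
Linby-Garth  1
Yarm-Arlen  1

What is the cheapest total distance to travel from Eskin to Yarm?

12 km

Settle nodes by increasing distance from Eskin:
Eskin: 0
Quorn: 4  (via Eskin)
Colne: 6  (via Quorn)
Ravel: 6  (via Eskin)
Hale: 7  (via Eskin)
Linby: 7  (via Quorn)
Tarn: 8  (via Ravel)
Garth: 8  (via Linby)
Arlen: 11  (via Hale)
Yarm: 12  (via Arlen)
Shortest route: Eskin → Hale → Arlen → Yarm = 12 km.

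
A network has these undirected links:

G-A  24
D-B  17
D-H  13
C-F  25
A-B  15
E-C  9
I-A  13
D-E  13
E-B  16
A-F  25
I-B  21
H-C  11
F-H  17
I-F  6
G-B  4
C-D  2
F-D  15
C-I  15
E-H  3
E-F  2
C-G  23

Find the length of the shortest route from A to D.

30

Compare a few routes:
A - I - F - E - C - D: 13+6+2+9+2 = 32
A - I - C - D: 13+15+2 = 30
A - B - D: 15+17 = 32
A - I - F - D: 13+6+15 = 34
The minimum is 30 via A - I - C - D.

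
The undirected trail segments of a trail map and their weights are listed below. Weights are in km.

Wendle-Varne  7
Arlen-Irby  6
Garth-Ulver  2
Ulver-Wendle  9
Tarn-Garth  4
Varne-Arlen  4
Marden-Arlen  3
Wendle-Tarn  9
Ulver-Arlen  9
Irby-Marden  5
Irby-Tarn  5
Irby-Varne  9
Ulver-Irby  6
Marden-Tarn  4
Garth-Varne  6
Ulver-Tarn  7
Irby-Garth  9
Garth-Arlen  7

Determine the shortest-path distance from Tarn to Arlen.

Settle nodes by increasing distance from Tarn:
Tarn: 0
Marden: 4  (via Tarn)
Garth: 4  (via Tarn)
Irby: 5  (via Tarn)
Ulver: 6  (via Garth)
Arlen: 7  (via Marden)
Shortest route: Tarn → Marden → Arlen = 7 km.

7 km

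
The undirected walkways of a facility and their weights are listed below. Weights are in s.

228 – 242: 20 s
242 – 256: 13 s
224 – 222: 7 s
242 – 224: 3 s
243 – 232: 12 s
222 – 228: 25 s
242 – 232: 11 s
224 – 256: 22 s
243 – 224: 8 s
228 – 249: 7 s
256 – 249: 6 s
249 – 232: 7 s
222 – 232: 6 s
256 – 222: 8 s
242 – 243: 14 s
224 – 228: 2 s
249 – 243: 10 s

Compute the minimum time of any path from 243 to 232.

Running Dijkstra from 243:
243: 0
224: 8  (via 243)
228: 10  (via 224)
249: 10  (via 243)
242: 11  (via 224)
232: 12  (via 243)
Shortest route: 243–232 = 12 s.

12 s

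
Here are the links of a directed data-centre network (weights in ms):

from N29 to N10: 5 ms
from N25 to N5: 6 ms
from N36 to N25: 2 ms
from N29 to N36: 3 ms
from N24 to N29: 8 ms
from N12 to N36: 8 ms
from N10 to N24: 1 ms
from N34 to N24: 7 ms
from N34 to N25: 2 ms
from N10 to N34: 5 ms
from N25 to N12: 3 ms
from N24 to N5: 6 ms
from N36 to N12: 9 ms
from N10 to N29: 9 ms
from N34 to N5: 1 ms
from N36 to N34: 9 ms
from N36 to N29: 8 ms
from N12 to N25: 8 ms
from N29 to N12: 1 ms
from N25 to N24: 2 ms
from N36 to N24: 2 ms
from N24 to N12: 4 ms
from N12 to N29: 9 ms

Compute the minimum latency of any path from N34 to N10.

17 ms

Shortest distances from N34:
N34: 0
N5: 1  (via N34)
N25: 2  (via N34)
N24: 4  (via N25)
N12: 5  (via N25)
N29: 12  (via N24)
N36: 13  (via N12)
N10: 17  (via N29)
Shortest route: N34 → N25 → N24 → N29 → N10 = 17 ms.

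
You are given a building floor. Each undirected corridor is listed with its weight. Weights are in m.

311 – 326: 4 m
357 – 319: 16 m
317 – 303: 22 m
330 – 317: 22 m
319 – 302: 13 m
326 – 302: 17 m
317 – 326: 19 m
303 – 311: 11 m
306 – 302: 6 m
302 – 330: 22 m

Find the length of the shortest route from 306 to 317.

42 m

Shortest distances from 306:
306: 0
302: 6  (via 306)
319: 19  (via 302)
326: 23  (via 302)
311: 27  (via 326)
330: 28  (via 302)
357: 35  (via 319)
303: 38  (via 311)
317: 42  (via 326)
Shortest route: 306 → 302 → 326 → 317 = 42 m.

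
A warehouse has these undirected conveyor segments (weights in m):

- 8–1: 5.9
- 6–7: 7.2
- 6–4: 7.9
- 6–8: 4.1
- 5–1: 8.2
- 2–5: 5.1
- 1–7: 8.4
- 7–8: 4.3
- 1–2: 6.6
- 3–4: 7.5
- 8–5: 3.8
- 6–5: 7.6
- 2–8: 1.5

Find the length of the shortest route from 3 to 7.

22.6 m

Candidate routes:
3–4–6–5–8–7: 7.5+7.9+7.6+3.8+4.3 = 31.1
3–4–6–8–7: 7.5+7.9+4.1+4.3 = 23.8
3–4–6–7: 7.5+7.9+7.2 = 22.6
The minimum is 22.6 m via 3–4–6–7.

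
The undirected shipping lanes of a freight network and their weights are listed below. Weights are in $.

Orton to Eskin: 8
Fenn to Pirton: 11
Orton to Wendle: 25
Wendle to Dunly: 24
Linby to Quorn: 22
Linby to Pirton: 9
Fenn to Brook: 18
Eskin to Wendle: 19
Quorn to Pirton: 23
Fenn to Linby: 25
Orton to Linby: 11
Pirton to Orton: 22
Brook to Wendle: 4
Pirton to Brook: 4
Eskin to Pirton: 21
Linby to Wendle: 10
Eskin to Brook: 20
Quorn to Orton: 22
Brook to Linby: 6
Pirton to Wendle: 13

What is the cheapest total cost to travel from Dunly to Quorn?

$55

Compare a few routes:
Dunly - Wendle - Brook - Linby - Quorn: 24+4+6+22 = 56
Dunly - Wendle - Linby - Quorn: 24+10+22 = 56
Dunly - Wendle - Pirton - Quorn: 24+13+23 = 60
Dunly - Wendle - Brook - Pirton - Quorn: 24+4+4+23 = 55
The minimum is $55 via Dunly - Wendle - Brook - Pirton - Quorn.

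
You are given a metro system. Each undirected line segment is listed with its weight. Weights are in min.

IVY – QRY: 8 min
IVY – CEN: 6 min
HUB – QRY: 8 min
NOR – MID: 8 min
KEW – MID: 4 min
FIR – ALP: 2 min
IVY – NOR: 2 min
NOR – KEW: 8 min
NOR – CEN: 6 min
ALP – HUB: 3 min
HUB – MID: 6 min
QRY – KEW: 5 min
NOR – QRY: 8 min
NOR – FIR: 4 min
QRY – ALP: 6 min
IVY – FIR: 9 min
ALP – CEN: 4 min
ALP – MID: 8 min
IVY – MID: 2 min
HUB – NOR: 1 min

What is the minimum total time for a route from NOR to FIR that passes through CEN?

Best NOR to CEN: NOR → CEN costing 6
Shortest CEN→FIR: CEN → ALP → FIR = 6
Total via CEN: 6 + 6 = 12 min.

12 min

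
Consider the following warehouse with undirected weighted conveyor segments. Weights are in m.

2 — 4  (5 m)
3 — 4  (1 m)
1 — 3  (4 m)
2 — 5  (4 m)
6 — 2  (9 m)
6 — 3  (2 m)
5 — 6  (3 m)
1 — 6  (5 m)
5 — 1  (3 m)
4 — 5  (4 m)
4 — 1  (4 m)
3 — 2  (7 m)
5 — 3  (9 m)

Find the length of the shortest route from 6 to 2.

7 m

Settle nodes by increasing distance from 6:
6: 0
3: 2  (via 6)
4: 3  (via 3)
5: 3  (via 6)
1: 5  (via 6)
2: 7  (via 5)
Shortest route: 6 → 5 → 2 = 7 m.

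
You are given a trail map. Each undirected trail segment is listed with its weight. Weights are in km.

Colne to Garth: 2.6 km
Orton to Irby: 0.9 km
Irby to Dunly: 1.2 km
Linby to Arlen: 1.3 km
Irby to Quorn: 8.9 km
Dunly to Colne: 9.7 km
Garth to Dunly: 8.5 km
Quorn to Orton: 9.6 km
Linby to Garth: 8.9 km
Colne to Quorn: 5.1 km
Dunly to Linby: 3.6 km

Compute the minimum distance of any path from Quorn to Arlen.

15 km

Enumerating some paths:
Quorn–Colne–Garth–Linby–Arlen: 5.1+2.6+8.9+1.3 = 17.9
Quorn–Irby–Dunly–Linby–Arlen: 8.9+1.2+3.6+1.3 = 15
Quorn–Orton–Irby–Dunly–Linby–Arlen: 9.6+0.9+1.2+3.6+1.3 = 16.6
Cheapest is Quorn–Irby–Dunly–Linby–Arlen at 15 km.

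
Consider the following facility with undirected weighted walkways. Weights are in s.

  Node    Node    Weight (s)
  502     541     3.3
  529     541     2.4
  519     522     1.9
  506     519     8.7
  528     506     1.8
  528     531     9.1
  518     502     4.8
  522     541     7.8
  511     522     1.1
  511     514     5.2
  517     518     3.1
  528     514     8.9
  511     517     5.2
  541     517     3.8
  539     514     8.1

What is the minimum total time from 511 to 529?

11.3 s

Compare a few routes:
511 → 522 → 541 → 529: 1.1+7.8+2.4 = 11.3
511 → 517 → 541 → 529: 5.2+3.8+2.4 = 11.4
511 → 517 → 518 → 502 → 541 → 529: 5.2+3.1+4.8+3.3+2.4 = 18.8
Cheapest is 511 → 522 → 541 → 529 at 11.3 s.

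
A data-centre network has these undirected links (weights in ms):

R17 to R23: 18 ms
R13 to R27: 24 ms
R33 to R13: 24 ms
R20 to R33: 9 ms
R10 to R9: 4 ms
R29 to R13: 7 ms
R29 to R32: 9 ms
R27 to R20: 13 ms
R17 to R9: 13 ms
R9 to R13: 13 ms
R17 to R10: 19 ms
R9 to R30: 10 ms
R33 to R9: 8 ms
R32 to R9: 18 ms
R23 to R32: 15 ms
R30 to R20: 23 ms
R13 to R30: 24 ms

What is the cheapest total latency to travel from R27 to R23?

Enumerating some paths:
R27 - R13 - R29 - R32 - R23: 24+7+9+15 = 55
R27 - R20 - R33 - R9 - R17 - R23: 13+9+8+13+18 = 61
R27 - R20 - R33 - R9 - R32 - R23: 13+9+8+18+15 = 63
Cheapest is R27 - R13 - R29 - R32 - R23 at 55 ms.

55 ms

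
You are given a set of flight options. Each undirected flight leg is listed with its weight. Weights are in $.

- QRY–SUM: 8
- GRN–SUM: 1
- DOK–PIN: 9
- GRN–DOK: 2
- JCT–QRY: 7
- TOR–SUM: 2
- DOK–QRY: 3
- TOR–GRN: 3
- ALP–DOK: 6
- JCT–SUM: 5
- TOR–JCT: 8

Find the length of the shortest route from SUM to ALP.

$9

Shortest distances from SUM:
SUM: 0
GRN: 1  (via SUM)
TOR: 2  (via SUM)
DOK: 3  (via GRN)
JCT: 5  (via SUM)
QRY: 6  (via DOK)
ALP: 9  (via DOK)
Shortest route: SUM → GRN → DOK → ALP = $9.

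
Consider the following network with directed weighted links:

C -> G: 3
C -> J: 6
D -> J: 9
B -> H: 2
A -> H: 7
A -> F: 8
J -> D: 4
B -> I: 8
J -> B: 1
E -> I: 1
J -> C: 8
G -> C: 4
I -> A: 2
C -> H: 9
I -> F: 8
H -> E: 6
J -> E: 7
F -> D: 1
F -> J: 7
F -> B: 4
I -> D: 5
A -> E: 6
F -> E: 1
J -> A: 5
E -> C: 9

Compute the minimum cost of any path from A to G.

18

Settle nodes by increasing distance from A:
A: 0
E: 6  (via A)
H: 7  (via A)
I: 7  (via E)
F: 8  (via A)
D: 9  (via F)
B: 12  (via F)
C: 15  (via E)
J: 15  (via F)
G: 18  (via C)
Shortest route: A–E–C–G = 18.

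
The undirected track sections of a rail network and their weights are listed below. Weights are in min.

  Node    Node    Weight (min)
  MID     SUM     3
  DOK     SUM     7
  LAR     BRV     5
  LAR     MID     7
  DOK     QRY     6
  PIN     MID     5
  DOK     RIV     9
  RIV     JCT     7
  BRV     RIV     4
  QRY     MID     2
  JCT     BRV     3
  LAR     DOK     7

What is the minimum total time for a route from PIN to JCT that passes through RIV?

28 min

Shortest PIN→RIV: PIN–MID–LAR–BRV–RIV = 21
Shortest RIV→JCT: RIV–JCT = 7
Total via RIV: 21 + 7 = 28 min.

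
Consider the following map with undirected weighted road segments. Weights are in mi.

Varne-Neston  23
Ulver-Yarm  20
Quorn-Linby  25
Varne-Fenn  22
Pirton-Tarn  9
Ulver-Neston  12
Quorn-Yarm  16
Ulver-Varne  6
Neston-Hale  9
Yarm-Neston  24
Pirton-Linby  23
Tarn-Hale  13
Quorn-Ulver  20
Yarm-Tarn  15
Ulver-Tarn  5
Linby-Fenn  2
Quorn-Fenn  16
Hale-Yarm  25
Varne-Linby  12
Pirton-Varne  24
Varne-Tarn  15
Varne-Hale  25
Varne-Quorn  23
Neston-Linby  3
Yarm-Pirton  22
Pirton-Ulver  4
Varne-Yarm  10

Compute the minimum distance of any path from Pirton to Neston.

16 mi

Settle nodes by increasing distance from Pirton:
Pirton: 0
Ulver: 4  (via Pirton)
Tarn: 9  (via Pirton)
Varne: 10  (via Ulver)
Neston: 16  (via Ulver)
Shortest route: Pirton–Ulver–Neston = 16 mi.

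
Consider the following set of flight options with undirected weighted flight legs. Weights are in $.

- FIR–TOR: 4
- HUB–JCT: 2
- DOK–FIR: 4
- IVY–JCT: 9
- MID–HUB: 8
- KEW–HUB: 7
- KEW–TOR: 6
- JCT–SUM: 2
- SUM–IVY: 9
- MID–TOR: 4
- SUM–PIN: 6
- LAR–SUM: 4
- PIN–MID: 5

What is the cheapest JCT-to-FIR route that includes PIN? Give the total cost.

$21

Shortest JCT→PIN: JCT–SUM–PIN = 8
Shortest PIN→FIR: PIN–MID–TOR–FIR = 13
Total via PIN: 8 + 13 = $21.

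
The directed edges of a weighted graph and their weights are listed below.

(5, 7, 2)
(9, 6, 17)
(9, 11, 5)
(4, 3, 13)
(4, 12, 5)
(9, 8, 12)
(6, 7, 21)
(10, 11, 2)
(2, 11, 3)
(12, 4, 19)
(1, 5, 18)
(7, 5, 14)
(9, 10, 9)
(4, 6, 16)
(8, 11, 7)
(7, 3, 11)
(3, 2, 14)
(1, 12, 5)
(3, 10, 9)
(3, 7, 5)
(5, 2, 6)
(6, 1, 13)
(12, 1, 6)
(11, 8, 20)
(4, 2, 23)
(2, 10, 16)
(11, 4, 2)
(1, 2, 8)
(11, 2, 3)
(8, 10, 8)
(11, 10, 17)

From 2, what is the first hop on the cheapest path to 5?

11

Candidate routes:
2 - 10 - 11 - 4 - 3 - 7 - 5: 16+2+2+13+5+14 = 52
2 - 11 - 4 - 3 - 7 - 5: 3+2+13+5+14 = 37
2 - 10 - 11 - 4 - 12 - 1 - 5: 16+2+2+5+6+18 = 49
2 - 11 - 4 - 12 - 1 - 5: 3+2+5+6+18 = 34
The minimum is 34 via 2 - 11 - 4 - 12 - 1 - 5.
So from 2 the first move is to 11.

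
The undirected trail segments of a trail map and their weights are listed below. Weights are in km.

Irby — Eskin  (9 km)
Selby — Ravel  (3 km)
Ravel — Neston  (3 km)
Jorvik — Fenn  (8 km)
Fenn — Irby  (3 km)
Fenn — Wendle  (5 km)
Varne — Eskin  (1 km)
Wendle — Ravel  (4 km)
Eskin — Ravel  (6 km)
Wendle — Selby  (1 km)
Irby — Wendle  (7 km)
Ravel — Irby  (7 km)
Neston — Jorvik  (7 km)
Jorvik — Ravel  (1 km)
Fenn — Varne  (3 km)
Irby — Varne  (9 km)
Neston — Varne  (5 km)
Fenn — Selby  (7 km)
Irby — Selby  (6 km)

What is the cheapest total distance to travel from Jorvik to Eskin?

7 km

Candidate routes:
Jorvik–Ravel–Neston–Varne–Eskin: 1+3+5+1 = 10
Jorvik–Ravel–Eskin: 1+6 = 7
Cheapest is Jorvik–Ravel–Eskin at 7 km.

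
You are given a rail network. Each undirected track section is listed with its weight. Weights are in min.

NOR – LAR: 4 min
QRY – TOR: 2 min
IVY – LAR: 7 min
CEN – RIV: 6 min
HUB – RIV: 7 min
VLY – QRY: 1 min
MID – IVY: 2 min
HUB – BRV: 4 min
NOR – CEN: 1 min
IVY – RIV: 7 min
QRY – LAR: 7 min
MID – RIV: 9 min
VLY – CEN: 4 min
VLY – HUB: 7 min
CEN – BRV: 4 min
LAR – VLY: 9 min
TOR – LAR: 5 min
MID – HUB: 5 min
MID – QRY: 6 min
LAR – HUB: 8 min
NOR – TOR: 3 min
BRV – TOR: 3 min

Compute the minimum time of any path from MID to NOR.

11 min

Candidate routes:
MID → HUB → BRV → CEN → NOR: 5+4+4+1 = 14
MID → IVY → LAR → NOR: 2+7+4 = 13
MID → QRY → TOR → NOR: 6+2+3 = 11
MID → QRY → VLY → CEN → NOR: 6+1+4+1 = 12
The minimum is 11 min via MID → QRY → TOR → NOR.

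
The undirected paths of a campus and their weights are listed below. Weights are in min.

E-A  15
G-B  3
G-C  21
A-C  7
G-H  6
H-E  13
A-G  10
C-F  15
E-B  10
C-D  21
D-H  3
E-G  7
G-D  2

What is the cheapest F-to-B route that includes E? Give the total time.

Best F to E: F–C–A–E costing 37
Shortest E→B: E–B = 10
Total via E: 37 + 10 = 47 min.

47 min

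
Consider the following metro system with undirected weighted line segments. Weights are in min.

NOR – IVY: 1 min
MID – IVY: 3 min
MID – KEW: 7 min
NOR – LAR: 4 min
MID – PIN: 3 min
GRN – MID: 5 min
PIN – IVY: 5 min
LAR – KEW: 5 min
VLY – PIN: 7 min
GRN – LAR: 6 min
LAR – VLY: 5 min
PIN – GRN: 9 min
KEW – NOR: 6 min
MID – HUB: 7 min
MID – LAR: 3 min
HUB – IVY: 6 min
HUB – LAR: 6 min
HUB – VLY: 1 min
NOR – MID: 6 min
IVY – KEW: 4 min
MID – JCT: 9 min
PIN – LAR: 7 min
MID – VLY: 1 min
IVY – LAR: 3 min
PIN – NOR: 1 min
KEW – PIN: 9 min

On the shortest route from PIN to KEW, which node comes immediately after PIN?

NOR

Candidate routes:
PIN–NOR–IVY–KEW: 1+1+4 = 6
PIN–NOR–KEW: 1+6 = 7
Cheapest is PIN–NOR–IVY–KEW at 6 min.
So from PIN the first move is to NOR.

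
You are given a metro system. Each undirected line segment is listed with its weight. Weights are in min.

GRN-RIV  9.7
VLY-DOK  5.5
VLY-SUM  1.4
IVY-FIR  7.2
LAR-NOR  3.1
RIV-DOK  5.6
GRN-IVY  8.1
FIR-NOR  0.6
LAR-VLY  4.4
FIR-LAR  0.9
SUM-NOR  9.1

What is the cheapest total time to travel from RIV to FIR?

16.4 min

Settle nodes by increasing distance from RIV:
RIV: 0
DOK: 5.6  (via RIV)
GRN: 9.7  (via RIV)
VLY: 11.1  (via DOK)
SUM: 12.5  (via VLY)
LAR: 15.5  (via VLY)
FIR: 16.4  (via LAR)
Shortest route: RIV → DOK → VLY → LAR → FIR = 16.4 min.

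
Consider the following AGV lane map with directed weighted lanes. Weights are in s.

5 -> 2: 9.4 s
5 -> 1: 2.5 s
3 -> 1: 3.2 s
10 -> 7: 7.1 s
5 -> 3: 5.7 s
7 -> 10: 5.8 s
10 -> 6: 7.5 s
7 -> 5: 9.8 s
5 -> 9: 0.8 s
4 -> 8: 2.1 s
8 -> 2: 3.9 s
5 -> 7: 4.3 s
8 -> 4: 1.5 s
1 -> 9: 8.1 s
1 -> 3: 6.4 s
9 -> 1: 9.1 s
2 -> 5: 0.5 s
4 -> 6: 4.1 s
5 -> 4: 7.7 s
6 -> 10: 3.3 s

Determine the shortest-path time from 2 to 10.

Enumerating some paths:
2 → 5 → 7 → 10: 0.5+4.3+5.8 = 10.6
2 → 5 → 4 → 6 → 10: 0.5+7.7+4.1+3.3 = 15.6
The minimum is 10.6 s via 2 → 5 → 7 → 10.

10.6 s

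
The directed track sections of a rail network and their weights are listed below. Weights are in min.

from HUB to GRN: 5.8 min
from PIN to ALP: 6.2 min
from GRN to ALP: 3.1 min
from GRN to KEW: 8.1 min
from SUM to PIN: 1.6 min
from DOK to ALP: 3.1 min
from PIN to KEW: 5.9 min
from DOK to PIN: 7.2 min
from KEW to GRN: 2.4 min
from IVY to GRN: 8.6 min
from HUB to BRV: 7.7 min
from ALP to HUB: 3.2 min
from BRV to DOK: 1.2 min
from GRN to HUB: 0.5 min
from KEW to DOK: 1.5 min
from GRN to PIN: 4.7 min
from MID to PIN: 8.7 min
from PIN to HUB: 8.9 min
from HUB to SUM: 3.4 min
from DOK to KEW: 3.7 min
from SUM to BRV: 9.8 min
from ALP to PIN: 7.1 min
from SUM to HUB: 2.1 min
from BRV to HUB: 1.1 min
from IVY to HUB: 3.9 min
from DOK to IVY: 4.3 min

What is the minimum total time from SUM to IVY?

Compare a few routes:
SUM → HUB → GRN → KEW → DOK → IVY: 2.1+5.8+8.1+1.5+4.3 = 21.8
SUM → PIN → KEW → DOK → IVY: 1.6+5.9+1.5+4.3 = 13.3
SUM → BRV → DOK → IVY: 9.8+1.2+4.3 = 15.3
SUM → HUB → BRV → DOK → IVY: 2.1+7.7+1.2+4.3 = 15.3
Cheapest is SUM → PIN → KEW → DOK → IVY at 13.3 min.

13.3 min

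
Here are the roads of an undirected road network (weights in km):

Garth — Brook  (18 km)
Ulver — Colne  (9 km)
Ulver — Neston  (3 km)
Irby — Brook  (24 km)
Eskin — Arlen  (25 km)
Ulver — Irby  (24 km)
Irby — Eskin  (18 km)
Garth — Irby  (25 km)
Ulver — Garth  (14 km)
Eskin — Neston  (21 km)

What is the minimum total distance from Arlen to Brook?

67 km

Settle nodes by increasing distance from Arlen:
Arlen: 0
Eskin: 25  (via Arlen)
Irby: 43  (via Eskin)
Neston: 46  (via Eskin)
Ulver: 49  (via Neston)
Colne: 58  (via Ulver)
Garth: 63  (via Ulver)
Brook: 67  (via Irby)
Shortest route: Arlen–Eskin–Irby–Brook = 67 km.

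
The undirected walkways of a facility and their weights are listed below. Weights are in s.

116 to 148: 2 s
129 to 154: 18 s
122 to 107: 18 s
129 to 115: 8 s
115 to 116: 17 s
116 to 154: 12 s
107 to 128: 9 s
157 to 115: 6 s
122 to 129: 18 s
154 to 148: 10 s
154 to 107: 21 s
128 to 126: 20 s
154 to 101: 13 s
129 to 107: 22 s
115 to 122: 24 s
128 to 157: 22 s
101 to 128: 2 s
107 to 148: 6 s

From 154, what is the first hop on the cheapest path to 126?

Compare a few routes:
154 → 148 → 107 → 128 → 126: 10+6+9+20 = 45
154 → 101 → 128 → 126: 13+2+20 = 35
154 → 116 → 148 → 107 → 128 → 126: 12+2+6+9+20 = 49
The minimum is 35 s via 154 → 101 → 128 → 126.
So from 154 the first move is to 101.

101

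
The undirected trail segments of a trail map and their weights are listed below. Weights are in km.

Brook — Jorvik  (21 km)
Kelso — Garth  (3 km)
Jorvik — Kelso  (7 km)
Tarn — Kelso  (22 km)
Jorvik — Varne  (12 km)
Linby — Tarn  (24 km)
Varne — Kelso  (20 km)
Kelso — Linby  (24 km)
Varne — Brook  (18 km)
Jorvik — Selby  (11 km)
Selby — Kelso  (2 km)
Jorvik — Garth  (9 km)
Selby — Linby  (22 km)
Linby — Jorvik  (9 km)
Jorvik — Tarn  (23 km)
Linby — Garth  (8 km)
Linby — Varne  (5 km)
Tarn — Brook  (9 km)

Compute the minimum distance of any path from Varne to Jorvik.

Enumerating some paths:
Varne–Linby–Jorvik: 5+9 = 14
Varne–Linby–Garth–Jorvik: 5+8+9 = 22
Varne–Jorvik: 12 = 12
Varne–Linby–Garth–Kelso–Jorvik: 5+8+3+7 = 23
Cheapest is Varne–Jorvik at 12 km.

12 km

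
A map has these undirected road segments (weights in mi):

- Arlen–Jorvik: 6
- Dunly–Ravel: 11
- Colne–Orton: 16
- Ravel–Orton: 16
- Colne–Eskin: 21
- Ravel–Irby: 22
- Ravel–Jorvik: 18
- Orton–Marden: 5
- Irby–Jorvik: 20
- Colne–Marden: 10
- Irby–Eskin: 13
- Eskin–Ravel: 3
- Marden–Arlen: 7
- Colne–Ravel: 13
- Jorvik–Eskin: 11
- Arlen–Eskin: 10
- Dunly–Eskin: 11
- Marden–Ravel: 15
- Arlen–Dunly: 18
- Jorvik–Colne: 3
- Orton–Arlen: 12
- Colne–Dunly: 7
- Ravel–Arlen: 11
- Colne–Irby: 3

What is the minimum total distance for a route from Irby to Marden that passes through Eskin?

30 mi

Best Irby to Eskin: Irby → Eskin costing 13
Best Eskin to Marden: Eskin → Arlen → Marden costing 17
Total via Eskin: 13 + 17 = 30 mi.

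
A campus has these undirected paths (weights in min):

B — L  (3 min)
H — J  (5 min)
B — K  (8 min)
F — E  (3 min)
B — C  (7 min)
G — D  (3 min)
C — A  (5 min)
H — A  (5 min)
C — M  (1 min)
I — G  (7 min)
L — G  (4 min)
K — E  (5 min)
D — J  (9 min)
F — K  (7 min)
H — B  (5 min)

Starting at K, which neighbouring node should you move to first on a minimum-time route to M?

B

Compare a few routes:
K - B - H - A - C - M: 8+5+5+5+1 = 24
K - B - C - M: 8+7+1 = 16
The minimum is 16 min via K - B - C - M.
So from K the first move is to B.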